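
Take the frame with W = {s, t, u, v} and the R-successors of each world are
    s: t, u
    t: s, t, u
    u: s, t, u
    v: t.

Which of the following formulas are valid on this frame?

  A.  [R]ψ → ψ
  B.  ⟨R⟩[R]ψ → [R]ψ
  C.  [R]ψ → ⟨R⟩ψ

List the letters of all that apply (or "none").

C

R is not reflexive: not s R s.
R is not euclidean: t R s and t R s but not s R s.
R is serial: every world has an R-successor.
(A) [R]ψ → ψ is axiom T; it is valid on a frame exactly when R is reflexive. R is not reflexive, so not valid.
(B) ⟨R⟩[R]ψ → [R]ψ is the dual of axiom 5; it is valid on a frame exactly when R is euclidean. R is not euclidean, so not valid.
(C) [R]ψ → ⟨R⟩ψ (axiom D) characterises the serial frames. R is serial — valid.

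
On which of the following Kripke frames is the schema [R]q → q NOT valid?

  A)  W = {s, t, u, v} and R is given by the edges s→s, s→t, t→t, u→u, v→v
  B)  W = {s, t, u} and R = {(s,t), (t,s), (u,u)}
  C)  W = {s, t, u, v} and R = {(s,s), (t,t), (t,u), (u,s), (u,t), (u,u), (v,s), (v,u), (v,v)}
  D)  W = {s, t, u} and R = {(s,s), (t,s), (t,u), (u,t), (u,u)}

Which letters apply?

The schema [R]q → q is axiom T; it is valid on a frame iff R is reflexive.
(A) R is reflexive (each world relates to itself), so the schema is valid here.
(B) R is not reflexive (not s R s), so the schema fails here.
(C) R is reflexive (each world relates to itself), so the schema is valid here.
(D) R is not reflexive (not t R t), so the schema fails here.

B, D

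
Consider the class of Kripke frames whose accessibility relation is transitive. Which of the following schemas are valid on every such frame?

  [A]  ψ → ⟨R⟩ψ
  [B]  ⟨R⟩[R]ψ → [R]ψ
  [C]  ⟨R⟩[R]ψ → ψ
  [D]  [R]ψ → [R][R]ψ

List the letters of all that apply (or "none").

(A) ψ → ⟨R⟩ψ is the dual of axiom T; it is valid on a frame exactly when R is reflexive. Such an R need not be reflexive, so not valid.
(B) the dual of axiom 5: valid iff R is euclidean. Such an R need not be euclidean — not valid.
(C) the dual of axiom B: valid iff R is symmetric. Such an R need not be symmetric — not valid.
(D) [R]ψ → [R][R]ψ is axiom 4; it is valid on a frame exactly when R is transitive. Every such R is transitive, so valid.

D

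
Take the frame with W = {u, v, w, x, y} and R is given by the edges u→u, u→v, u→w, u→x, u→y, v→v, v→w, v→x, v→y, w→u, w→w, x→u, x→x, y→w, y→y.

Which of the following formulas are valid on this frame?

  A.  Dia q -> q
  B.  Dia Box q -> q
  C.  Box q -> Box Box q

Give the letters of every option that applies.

R is not symmetric: u R v but not v R u.
R is not transitive: v R w and w R u but not v R u.
R is not a subset of the identity: u R v with u ≠ v.
(A) Dia q -> q is the converse of T; it holds exactly when R ⊆ identity. Here R ⊄ identity — not valid.
(B) Dia Box q -> q (the dual of axiom B) characterises the symmetric frames. R is not symmetric — not valid.
(C) axiom 4: valid iff R is transitive. R is not transitive — not valid.

none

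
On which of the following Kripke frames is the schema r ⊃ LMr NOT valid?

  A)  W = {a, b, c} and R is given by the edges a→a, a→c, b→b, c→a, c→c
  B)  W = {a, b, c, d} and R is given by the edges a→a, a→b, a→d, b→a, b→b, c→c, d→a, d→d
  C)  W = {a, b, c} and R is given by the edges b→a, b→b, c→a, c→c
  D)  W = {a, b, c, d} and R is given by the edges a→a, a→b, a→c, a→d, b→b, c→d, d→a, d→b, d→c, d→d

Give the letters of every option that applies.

C, D

The schema r ⊃ LMr is axiom B; it is valid on a frame iff R is symmetric.
(A) R is symmetric (every R-edge is matched by its reverse), so the schema is valid here.
(B) R is symmetric (every R-edge is matched by its reverse), so the schema is valid here.
(C) R is not symmetric (b R a but not a R b), so the schema fails here.
(D) R is not symmetric (a R b but not b R a), so the schema fails here.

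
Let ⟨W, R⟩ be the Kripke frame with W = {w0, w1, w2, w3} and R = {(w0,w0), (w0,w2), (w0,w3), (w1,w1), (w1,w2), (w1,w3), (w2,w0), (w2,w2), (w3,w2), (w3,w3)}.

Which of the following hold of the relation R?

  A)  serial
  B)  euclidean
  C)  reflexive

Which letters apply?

(A) serial: every world has an R-successor.
(B) not euclidean: w0 R w2 and w0 R w3 but not w2 R w3.
(C) reflexive: each world relates to itself.

A, C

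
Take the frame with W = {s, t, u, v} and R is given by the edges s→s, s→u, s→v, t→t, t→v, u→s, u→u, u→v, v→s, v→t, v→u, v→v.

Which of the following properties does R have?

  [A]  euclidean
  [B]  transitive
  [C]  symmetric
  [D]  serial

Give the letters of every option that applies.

C, D

(A) not euclidean: v R s and v R t but not s R t.
(B) not transitive: s R v and v R t but not s R t.
(C) symmetric: every R-edge is matched by its reverse.
(D) serial: every world has an R-successor.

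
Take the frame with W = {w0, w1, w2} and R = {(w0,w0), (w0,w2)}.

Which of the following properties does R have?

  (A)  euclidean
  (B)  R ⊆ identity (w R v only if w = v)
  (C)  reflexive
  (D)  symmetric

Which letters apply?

(A) not euclidean: w0 R w2 and w0 R w0 but not w2 R w0.
(B) not ⊆ identity: w0 R w2 with w0 ≠ w2.
(C) not reflexive: not w1 R w1.
(D) not symmetric: w0 R w2 but not w2 R w0.

none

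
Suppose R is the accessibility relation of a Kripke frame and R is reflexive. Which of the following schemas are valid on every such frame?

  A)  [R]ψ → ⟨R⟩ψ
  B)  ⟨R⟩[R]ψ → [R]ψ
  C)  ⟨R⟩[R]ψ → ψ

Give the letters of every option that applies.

A

A reflexive relation is serial.
(A) [R]ψ → ⟨R⟩ψ is axiom D; it is valid on a frame exactly when R is serial. Every such R is serial, so valid.
(B) ⟨R⟩[R]ψ → [R]ψ (the dual of axiom 5) characterises the euclidean frames. Such an R need not be euclidean — not valid.
(C) ⟨R⟩[R]ψ → ψ is the dual of axiom B; it is valid on a frame exactly when R is symmetric. Such an R need not be symmetric, so not valid.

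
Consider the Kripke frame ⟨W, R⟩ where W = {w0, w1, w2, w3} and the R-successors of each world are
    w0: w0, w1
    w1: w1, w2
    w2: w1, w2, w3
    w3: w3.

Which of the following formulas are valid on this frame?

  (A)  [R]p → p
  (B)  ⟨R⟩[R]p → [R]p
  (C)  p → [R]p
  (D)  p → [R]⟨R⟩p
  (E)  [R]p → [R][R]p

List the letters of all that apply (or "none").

R is reflexive: each world relates to itself.
R is not symmetric: w0 R w1 but not w1 R w0.
R is not transitive: w0 R w1 and w1 R w2 but not w0 R w2.
R is not euclidean: w0 R w1 and w0 R w0 but not w1 R w0.
R is not a subset of the identity: w0 R w1 with w0 ≠ w1.
(A) [R]p → p is axiom T; it is valid on a frame exactly when R is reflexive. R is reflexive, so valid.
(B) the dual of axiom 5: valid iff R is euclidean. R is not euclidean — not valid.
(C) p → [R]p (equivalent to ◇p→p) corresponds to R being a subset of the identity. Here R ⊄ identity, so not valid.
(D) p → [R]⟨R⟩p is axiom B; it is valid on a frame exactly when R is symmetric. R is not symmetric, so not valid.
(E) [R]p → [R][R]p is axiom 4; it is valid on a frame exactly when R is transitive. R is not transitive, so not valid.

A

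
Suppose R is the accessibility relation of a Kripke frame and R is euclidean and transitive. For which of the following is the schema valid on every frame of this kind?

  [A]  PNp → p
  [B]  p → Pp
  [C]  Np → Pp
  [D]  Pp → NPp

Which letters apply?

(A) PNp → p (the dual of axiom B) characterises the symmetric frames. Such an R need not be symmetric — not valid.
(B) the dual of axiom T: valid iff R is reflexive. Such an R need not be reflexive — not valid.
(C) Np → Pp is axiom D, which corresponds to seriality. Such an R need not be serial — not valid.
(D) Pp → NPp is axiom 5, which corresponds to the euclidean property. Every such R is euclidean — valid.

D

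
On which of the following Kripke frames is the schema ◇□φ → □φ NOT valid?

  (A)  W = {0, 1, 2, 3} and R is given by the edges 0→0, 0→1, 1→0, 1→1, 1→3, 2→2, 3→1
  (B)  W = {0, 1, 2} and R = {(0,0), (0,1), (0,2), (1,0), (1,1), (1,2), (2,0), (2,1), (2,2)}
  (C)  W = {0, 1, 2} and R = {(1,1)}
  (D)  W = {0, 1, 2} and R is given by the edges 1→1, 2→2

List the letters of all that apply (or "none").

A

The schema ◇□φ → □φ is the dual of axiom 5; it is valid on a frame iff R is euclidean.
(A) R is not euclidean (1 R 0 and 1 R 3 but not 0 R 3), so the schema fails here.
(B) R is euclidean (any two R-successors of the same world are R-related), so the schema is valid here.
(C) R is euclidean (any two R-successors of the same world are R-related), so the schema is valid here.
(D) R is euclidean (any two R-successors of the same world are R-related), so the schema is valid here.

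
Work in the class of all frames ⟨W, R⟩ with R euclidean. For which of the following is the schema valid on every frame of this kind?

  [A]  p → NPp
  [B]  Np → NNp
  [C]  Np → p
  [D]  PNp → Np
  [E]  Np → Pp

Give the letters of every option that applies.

(A) p → NPp (axiom B) characterises the symmetric frames. Such an R need not be symmetric — not valid.
(B) Np → NNp (axiom 4) characterises the transitive frames. Such an R need not be transitive — not valid.
(C) Np → p is axiom T, which corresponds to reflexivity. Such an R need not be reflexive — not valid.
(D) PNp → Np is the dual of axiom 5, which corresponds to the euclidean property. Every such R is euclidean — valid.
(E) axiom D: valid iff R is serial. Such an R need not be serial — not valid.

D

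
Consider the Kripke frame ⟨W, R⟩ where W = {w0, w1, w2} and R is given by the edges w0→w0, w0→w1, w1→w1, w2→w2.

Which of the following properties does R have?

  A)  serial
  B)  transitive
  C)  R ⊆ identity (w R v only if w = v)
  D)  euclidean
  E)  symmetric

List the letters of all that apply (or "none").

(A) serial: every world has an R-successor.
(B) transitive: R is closed under composition.
(C) not ⊆ identity: w0 R w1 with w0 ≠ w1.
(D) not euclidean: w0 R w1 and w0 R w0 but not w1 R w0.
(E) not symmetric: w0 R w1 but not w1 R w0.

A, B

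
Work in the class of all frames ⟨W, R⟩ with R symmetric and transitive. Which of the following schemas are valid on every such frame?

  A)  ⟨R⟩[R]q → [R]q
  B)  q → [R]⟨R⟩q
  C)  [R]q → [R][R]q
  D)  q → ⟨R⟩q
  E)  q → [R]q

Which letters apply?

A symmetric transitive relation is euclidean (uRv and uRw give vRu by symmetry, then vRw by transitivity).
(A) the dual of axiom 5: valid iff R is euclidean. Every such R is euclidean — valid.
(B) q → [R]⟨R⟩q is axiom B; it is valid on a frame exactly when R is symmetric. Every such R is symmetric, so valid.
(C) axiom 4: valid iff R is transitive. Every such R is transitive — valid.
(D) q → ⟨R⟩q is the dual of axiom T; it is valid on a frame exactly when R is reflexive. Such an R need not be reflexive, so not valid.
(E) q → [R]q is equivalent to ◇p→p; it holds exactly when R ⊆ identity. Such an R need not be a subset of the identity — not valid.

A, B, C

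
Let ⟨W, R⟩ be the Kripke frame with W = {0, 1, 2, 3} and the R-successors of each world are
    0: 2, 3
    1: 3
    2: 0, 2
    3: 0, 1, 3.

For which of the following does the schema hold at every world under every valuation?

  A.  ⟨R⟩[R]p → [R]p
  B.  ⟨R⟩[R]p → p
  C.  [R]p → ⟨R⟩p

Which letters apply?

R is symmetric: every R-edge is matched by its reverse.
R is not euclidean: 0 R 2 and 0 R 3 but not 2 R 3.
R is serial: every world has an R-successor.
(A) the dual of axiom 5: valid iff R is euclidean. R is not euclidean — not valid.
(B) ⟨R⟩[R]p → p is the dual of axiom B, which corresponds to symmetry. R is symmetric — valid.
(C) [R]p → ⟨R⟩p is axiom D; it is valid on a frame exactly when R is serial. R is serial, so valid.

B, C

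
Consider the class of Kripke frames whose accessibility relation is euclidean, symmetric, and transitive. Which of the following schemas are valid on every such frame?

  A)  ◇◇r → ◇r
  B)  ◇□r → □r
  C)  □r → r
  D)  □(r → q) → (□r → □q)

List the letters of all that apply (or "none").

A, B, D

(A) ◇◇r → ◇r is the dual of axiom 4; it is valid on a frame exactly when R is transitive. Every such R is transitive, so valid.
(B) ◇□r → □r is the dual of axiom 5, which corresponds to the euclidean property. Every such R is euclidean — valid.
(C) □r → r is axiom T, which corresponds to reflexivity. Such an R need not be reflexive — not valid.
(D) □(r → q) → (□r → □q) is axiom K, valid on every Kripke frame — valid.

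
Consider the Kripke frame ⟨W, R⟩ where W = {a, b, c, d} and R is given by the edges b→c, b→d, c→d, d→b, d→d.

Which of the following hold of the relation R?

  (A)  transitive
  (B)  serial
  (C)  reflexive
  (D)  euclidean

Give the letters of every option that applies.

(A) not transitive: b R d and d R b but not b R b.
(B) not serial: a has no R-successor.
(C) not reflexive: not a R a.
(D) not euclidean: b R d and b R c but not d R c.

none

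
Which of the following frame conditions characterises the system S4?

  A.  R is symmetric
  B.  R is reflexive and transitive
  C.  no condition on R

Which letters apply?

B

(A) this class determines KB, not S4.
(B) S4 is sound and complete for exactly this class.
(C) this class determines K, not S4.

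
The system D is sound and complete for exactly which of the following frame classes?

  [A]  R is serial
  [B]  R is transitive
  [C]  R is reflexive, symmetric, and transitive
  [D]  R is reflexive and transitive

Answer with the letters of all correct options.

(A) D is sound and complete for exactly this class.
(B) this class determines K4, not D.
(C) this class determines S5, not D.
(D) this class determines S4, not D.

A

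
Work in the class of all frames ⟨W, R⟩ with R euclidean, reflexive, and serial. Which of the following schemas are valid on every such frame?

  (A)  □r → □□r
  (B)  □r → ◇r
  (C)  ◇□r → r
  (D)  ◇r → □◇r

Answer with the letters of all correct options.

A relation that is euclidean, reflexive, and serial is also symmetric and transitive.
(A) axiom 4: valid iff R is transitive. Every such R is transitive — valid.
(B) axiom D: valid iff R is serial. Every such R is serial — valid.
(C) the dual of axiom B: valid iff R is symmetric. Every such R is symmetric — valid.
(D) ◇r → □◇r is axiom 5, which corresponds to the euclidean property. Every such R is euclidean — valid.

A, B, C, D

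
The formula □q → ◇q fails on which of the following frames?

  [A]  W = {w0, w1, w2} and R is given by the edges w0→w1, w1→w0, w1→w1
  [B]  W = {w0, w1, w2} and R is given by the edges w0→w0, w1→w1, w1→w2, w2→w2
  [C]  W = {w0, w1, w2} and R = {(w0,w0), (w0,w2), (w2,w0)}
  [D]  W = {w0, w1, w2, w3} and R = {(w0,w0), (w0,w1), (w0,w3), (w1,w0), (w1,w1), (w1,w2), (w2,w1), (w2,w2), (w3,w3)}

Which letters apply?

The schema □q → ◇q is axiom D; it is valid on a frame iff R is serial.
(A) R is not serial (w2 has no R-successor), so the schema fails here.
(B) R is serial (every world has an R-successor), so the schema is valid here.
(C) R is not serial (w1 has no R-successor), so the schema fails here.
(D) R is serial (every world has an R-successor), so the schema is valid here.

A, C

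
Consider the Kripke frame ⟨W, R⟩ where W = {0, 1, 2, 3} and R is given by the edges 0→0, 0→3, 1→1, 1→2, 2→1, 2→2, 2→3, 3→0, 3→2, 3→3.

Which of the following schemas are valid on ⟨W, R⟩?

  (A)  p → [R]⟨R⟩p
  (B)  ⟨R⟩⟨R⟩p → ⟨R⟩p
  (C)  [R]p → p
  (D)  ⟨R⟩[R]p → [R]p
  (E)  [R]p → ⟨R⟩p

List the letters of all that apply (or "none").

R is reflexive: each world relates to itself.
R is symmetric: every R-edge is matched by its reverse.
R is not transitive: 0 R 3 and 3 R 2 but not 0 R 2.
R is not euclidean: 2 R 1 and 2 R 3 but not 1 R 3.
R is serial: every world has an R-successor.
(A) p → [R]⟨R⟩p is axiom B, which corresponds to symmetry. R is symmetric — valid.
(B) ⟨R⟩⟨R⟩p → ⟨R⟩p (the dual of axiom 4) characterises the transitive frames. R is not transitive — not valid.
(C) axiom T: valid iff R is reflexive. R is reflexive — valid.
(D) ⟨R⟩[R]p → [R]p (the dual of axiom 5) characterises the euclidean frames. R is not euclidean — not valid.
(E) axiom D: valid iff R is serial. R is serial — valid.

A, C, E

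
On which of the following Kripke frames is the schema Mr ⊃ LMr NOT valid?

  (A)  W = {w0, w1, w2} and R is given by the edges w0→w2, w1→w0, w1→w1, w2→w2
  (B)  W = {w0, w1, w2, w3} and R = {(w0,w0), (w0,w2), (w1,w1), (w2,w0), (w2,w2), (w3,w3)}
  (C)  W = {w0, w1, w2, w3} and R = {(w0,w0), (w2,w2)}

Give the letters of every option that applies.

A

The schema Mr ⊃ LMr is axiom 5; it is valid on a frame iff R is euclidean.
(A) R is not euclidean (w1 R w0 and w1 R w1 but not w0 R w1), so the schema fails here.
(B) R is euclidean (any two R-successors of the same world are R-related), so the schema is valid here.
(C) R is euclidean (any two R-successors of the same world are R-related), so the schema is valid here.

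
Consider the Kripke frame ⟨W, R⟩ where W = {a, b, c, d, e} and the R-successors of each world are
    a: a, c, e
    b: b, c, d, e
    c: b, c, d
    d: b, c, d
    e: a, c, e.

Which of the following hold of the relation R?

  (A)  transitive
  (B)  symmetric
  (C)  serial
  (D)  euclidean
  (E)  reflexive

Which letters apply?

(A) not transitive: a R c and c R b but not a R b.
(B) not symmetric: a R c but not c R a.
(C) serial: every world has an R-successor.
(D) not euclidean: a R c and a R a but not c R a.
(E) reflexive: each world relates to itself.

C, E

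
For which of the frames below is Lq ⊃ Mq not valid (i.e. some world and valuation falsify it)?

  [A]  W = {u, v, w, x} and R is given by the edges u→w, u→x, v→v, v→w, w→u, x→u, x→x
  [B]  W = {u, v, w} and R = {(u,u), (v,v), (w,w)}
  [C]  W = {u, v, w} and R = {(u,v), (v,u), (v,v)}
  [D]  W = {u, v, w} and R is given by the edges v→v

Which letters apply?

The schema Lq ⊃ Mq is axiom D; it is valid on a frame iff R is serial.
(A) R is serial (every world has an R-successor), so the schema is valid here.
(B) R is serial (every world has an R-successor), so the schema is valid here.
(C) R is not serial (w has no R-successor), so the schema fails here.
(D) R is not serial (u has no R-successor), so the schema fails here.

C, D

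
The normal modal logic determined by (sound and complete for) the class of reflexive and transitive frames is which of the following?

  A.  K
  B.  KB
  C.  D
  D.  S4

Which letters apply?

(A) K is determined by the class of arbitrary frames.
(B) KB is determined by the class of symmetric frames.
(C) D is determined by the class of serial frames.
(D) S4 is determined by exactly this class.

D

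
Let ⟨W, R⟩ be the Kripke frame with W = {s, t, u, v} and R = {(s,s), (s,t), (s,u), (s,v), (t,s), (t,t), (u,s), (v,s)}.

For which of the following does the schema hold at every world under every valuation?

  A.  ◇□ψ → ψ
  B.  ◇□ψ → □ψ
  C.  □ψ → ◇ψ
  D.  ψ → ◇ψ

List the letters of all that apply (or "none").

R is not reflexive: not u R u.
R is symmetric: every R-edge is matched by its reverse.
R is not euclidean: s R t and s R u but not t R u.
R is serial: every world has an R-successor.
(A) ◇□ψ → ψ (the dual of axiom B) characterises the symmetric frames. R is symmetric — valid.
(B) ◇□ψ → □ψ is the dual of axiom 5; it is valid on a frame exactly when R is euclidean. R is not euclidean, so not valid.
(C) □ψ → ◇ψ is axiom D; it is valid on a frame exactly when R is serial. R is serial, so valid.
(D) ψ → ◇ψ is the dual of axiom T, which corresponds to reflexivity. R is not reflexive — not valid.

A, C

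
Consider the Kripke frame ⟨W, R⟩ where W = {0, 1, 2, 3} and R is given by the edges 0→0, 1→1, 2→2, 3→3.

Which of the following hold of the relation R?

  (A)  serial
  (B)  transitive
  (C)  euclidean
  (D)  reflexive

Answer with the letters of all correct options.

A, B, C, D

(A) serial: every world has an R-successor.
(B) transitive: R is closed under composition.
(C) euclidean: any two R-successors of the same world are R-related.
(D) reflexive: each world relates to itself.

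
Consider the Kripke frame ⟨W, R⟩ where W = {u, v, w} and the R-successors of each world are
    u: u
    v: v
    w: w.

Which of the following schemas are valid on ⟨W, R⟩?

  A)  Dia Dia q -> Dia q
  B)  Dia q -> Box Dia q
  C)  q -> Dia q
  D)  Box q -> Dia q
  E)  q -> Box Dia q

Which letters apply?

A, B, C, D, E

R is reflexive: each world relates to itself.
R is symmetric: every R-edge is matched by its reverse.
R is transitive: R is closed under composition.
R is euclidean: any two R-successors of the same world are R-related.
R is serial: every world has an R-successor.
(A) Dia Dia q -> Dia q is the dual of axiom 4; it is valid on a frame exactly when R is transitive. R is transitive, so valid.
(B) axiom 5: valid iff R is euclidean. R is euclidean — valid.
(C) the dual of axiom T: valid iff R is reflexive. R is reflexive — valid.
(D) Box q -> Dia q is axiom D; it is valid on a frame exactly when R is serial. R is serial, so valid.
(E) q -> Box Dia q is axiom B, which corresponds to symmetry. R is symmetric — valid.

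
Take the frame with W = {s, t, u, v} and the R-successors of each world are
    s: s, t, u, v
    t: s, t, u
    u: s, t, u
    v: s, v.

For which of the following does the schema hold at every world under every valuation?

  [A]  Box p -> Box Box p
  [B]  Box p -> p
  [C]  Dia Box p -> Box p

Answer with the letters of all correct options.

R is reflexive: each world relates to itself.
R is not transitive: t R s and s R v but not t R v.
R is not euclidean: s R t and s R v but not t R v.
(A) Box p -> Box Box p (axiom 4) characterises the transitive frames. R is not transitive — not valid.
(B) Box p -> p is axiom T; it is valid on a frame exactly when R is reflexive. R is reflexive, so valid.
(C) Dia Box p -> Box p is the dual of axiom 5, which corresponds to the euclidean property. R is not euclidean — not valid.

B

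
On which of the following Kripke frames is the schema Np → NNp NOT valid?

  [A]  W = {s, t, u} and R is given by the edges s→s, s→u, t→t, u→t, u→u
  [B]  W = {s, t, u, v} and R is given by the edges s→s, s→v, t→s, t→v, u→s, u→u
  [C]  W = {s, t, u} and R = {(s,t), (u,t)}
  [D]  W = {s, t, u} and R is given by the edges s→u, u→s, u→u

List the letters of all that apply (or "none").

A, B, D

The schema Np → NNp is axiom 4; it is valid on a frame iff R is transitive.
(A) R is not transitive (s R u and u R t but not s R t), so the schema fails here.
(B) R is not transitive (u R s and s R v but not u R v), so the schema fails here.
(C) R is transitive (R is closed under composition), so the schema is valid here.
(D) R is not transitive (s R u and u R s but not s R s), so the schema fails here.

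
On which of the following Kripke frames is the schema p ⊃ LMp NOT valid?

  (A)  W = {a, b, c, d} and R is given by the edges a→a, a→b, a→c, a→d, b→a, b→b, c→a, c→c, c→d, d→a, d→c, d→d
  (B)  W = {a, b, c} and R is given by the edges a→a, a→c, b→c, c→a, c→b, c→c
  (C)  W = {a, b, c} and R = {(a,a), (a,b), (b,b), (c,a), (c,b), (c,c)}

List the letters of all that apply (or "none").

C

The schema p ⊃ LMp is axiom B; it is valid on a frame iff R is symmetric.
(A) R is symmetric (every R-edge is matched by its reverse), so the schema is valid here.
(B) R is symmetric (every R-edge is matched by its reverse), so the schema is valid here.
(C) R is not symmetric (a R b but not b R a), so the schema fails here.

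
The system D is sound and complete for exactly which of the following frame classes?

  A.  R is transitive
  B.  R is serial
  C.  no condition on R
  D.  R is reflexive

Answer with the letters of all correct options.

B

(A) this class determines K4, not D.
(B) D is sound and complete for exactly this class.
(C) this class determines K, not D.
(D) this class determines T (= KT), not D.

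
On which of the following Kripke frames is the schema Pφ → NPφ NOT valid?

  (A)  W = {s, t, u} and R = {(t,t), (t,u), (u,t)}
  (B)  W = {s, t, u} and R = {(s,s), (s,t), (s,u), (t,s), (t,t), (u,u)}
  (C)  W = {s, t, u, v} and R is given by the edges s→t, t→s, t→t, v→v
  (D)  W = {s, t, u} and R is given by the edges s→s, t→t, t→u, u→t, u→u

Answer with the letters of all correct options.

The schema Pφ → NPφ is axiom 5; it is valid on a frame iff R is euclidean.
(A) R is not euclidean (t R u and t R u but not u R u), so the schema fails here.
(B) R is not euclidean (s R t and s R u but not t R u), so the schema fails here.
(C) R is not euclidean (t R s and t R s but not s R s), so the schema fails here.
(D) R is euclidean (any two R-successors of the same world are R-related), so the schema is valid here.

A, B, C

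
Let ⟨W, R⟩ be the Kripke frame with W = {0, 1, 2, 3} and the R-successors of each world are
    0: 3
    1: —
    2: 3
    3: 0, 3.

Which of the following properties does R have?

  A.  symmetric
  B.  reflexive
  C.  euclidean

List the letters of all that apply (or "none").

none

(A) not symmetric: 2 R 3 but not 3 R 2.
(B) not reflexive: not 0 R 0.
(C) not euclidean: 3 R 0 and 3 R 0 but not 0 R 0.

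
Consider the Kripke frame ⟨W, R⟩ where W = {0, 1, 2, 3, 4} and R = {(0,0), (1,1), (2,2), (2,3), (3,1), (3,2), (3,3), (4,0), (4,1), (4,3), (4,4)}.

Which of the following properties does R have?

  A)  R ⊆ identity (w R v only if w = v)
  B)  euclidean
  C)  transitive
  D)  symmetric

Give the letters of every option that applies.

none

(A) not ⊆ identity: 2 R 3 with 2 ≠ 3.
(B) not euclidean: 3 R 1 and 3 R 2 but not 1 R 2.
(C) not transitive: 2 R 3 and 3 R 1 but not 2 R 1.
(D) not symmetric: 3 R 1 but not 1 R 3.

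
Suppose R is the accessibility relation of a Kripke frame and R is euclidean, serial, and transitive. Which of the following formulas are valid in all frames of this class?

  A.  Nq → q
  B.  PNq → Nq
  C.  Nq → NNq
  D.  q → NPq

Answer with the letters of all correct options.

(A) Nq → q is axiom T, which corresponds to reflexivity. Such an R need not be reflexive — not valid.
(B) PNq → Nq (the dual of axiom 5) characterises the euclidean frames. Every such R is euclidean — valid.
(C) Nq → NNq is axiom 4, which corresponds to transitivity. Every such R is transitive — valid.
(D) q → NPq is axiom B, which corresponds to symmetry. Such an R need not be symmetric — not valid.

B, C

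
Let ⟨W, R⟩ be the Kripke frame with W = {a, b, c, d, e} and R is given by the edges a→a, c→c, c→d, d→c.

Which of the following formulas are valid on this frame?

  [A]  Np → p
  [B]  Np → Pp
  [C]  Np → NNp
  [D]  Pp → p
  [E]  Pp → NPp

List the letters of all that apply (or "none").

none

R is not reflexive: not b R b.
R is not transitive: d R c and c R d but not d R d.
R is not euclidean: c R d and c R d but not d R d.
R is not serial: b has no R-successor.
R is not a subset of the identity: c R d with c ≠ d.
(A) Np → p is axiom T, which corresponds to reflexivity. R is not reflexive — not valid.
(B) axiom D: valid iff R is serial. R is not serial — not valid.
(C) Np → NNp (axiom 4) characterises the transitive frames. R is not transitive — not valid.
(D) Pp → p (the converse of T) corresponds to R being a subset of the identity. Here R ⊄ identity, so not valid.
(E) Pp → NPp is axiom 5, which corresponds to the euclidean property. R is not euclidean — not valid.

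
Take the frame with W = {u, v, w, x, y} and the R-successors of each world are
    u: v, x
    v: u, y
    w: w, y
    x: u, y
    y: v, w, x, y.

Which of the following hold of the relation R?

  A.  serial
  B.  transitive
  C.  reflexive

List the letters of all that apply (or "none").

(A) serial: every world has an R-successor.
(B) not transitive: u R v and v R u but not u R u.
(C) not reflexive: not u R u.

A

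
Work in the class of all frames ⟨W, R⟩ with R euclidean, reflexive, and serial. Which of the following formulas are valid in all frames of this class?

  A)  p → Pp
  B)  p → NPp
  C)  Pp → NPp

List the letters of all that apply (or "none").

A relation that is euclidean, reflexive, and serial is also symmetric and transitive.
(A) p → Pp (the dual of axiom T) characterises the reflexive frames. Every such R is reflexive — valid.
(B) p → NPp (axiom B) characterises the symmetric frames. Every such R is symmetric — valid.
(C) axiom 5: valid iff R is euclidean. Every such R is euclidean — valid.

A, B, C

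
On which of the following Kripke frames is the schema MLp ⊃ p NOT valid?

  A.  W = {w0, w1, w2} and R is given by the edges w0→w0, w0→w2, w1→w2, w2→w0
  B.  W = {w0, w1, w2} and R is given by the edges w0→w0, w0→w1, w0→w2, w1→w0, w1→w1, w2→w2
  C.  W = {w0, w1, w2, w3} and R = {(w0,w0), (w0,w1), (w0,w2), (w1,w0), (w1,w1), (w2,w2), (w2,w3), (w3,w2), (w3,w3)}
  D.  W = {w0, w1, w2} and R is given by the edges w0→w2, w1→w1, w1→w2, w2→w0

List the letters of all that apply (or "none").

A, B, C, D

The schema MLp ⊃ p is the dual of axiom B; it is valid on a frame iff R is symmetric.
(A) R is not symmetric (w1 R w2 but not w2 R w1), so the schema fails here.
(B) R is not symmetric (w0 R w2 but not w2 R w0), so the schema fails here.
(C) R is not symmetric (w0 R w2 but not w2 R w0), so the schema fails here.
(D) R is not symmetric (w1 R w2 but not w2 R w1), so the schema fails here.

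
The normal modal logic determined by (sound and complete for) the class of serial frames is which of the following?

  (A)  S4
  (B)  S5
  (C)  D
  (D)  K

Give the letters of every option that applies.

C

(A) S4 is determined by the class of reflexive and transitive frames.
(B) S5 is determined by the class of reflexive, symmetric, and transitive frames.
(C) D is determined by exactly this class.
(D) K is determined by the class of arbitrary frames.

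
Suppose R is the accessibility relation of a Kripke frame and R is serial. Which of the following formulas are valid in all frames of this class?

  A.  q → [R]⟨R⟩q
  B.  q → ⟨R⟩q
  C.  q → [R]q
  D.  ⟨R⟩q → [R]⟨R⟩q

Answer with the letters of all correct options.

(A) q → [R]⟨R⟩q is axiom B; it is valid on a frame exactly when R is symmetric. Such an R need not be symmetric, so not valid.
(B) the dual of axiom T: valid iff R is reflexive. Such an R need not be reflexive — not valid.
(C) q → [R]q is equivalent to ◇p→p; it holds exactly when R ⊆ identity. Such an R need not be a subset of the identity — not valid.
(D) axiom 5: valid iff R is euclidean. Such an R need not be euclidean — not valid.

none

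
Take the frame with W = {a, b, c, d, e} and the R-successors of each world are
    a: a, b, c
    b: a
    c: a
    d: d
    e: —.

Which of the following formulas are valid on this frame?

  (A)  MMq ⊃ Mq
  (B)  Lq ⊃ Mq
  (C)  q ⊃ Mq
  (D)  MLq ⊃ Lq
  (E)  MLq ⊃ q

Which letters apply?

E

R is not reflexive: not b R b.
R is symmetric: every R-edge is matched by its reverse.
R is not transitive: b R a and a R b but not b R b.
R is not euclidean: a R b and a R c but not b R c.
R is not serial: e has no R-successor.
(A) MMq ⊃ Mq (the dual of axiom 4) characterises the transitive frames. R is not transitive — not valid.
(B) Lq ⊃ Mq (axiom D) characterises the serial frames. R is not serial — not valid.
(C) q ⊃ Mq is the dual of axiom T; it is valid on a frame exactly when R is reflexive. R is not reflexive, so not valid.
(D) MLq ⊃ Lq is the dual of axiom 5; it is valid on a frame exactly when R is euclidean. R is not euclidean, so not valid.
(E) MLq ⊃ q is the dual of axiom B; it is valid on a frame exactly when R is symmetric. R is symmetric, so valid.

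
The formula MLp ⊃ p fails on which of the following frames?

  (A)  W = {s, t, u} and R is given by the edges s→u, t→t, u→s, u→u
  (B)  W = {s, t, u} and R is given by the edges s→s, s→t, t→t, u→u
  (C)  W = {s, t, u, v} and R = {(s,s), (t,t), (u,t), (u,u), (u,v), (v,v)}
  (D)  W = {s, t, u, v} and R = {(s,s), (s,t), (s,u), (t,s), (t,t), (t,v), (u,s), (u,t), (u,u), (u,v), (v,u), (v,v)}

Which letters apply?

The schema MLp ⊃ p is the dual of axiom B; it is valid on a frame iff R is symmetric.
(A) R is symmetric (every R-edge is matched by its reverse), so the schema is valid here.
(B) R is not symmetric (s R t but not t R s), so the schema fails here.
(C) R is not symmetric (u R t but not t R u), so the schema fails here.
(D) R is not symmetric (t R v but not v R t), so the schema fails here.

B, C, D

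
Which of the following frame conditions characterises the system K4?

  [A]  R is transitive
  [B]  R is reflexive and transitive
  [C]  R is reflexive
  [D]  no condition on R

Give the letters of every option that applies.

A

(A) K4 is sound and complete for exactly this class.
(B) this class determines S4, not K4.
(C) this class determines T (= KT), not K4.
(D) this class determines K, not K4.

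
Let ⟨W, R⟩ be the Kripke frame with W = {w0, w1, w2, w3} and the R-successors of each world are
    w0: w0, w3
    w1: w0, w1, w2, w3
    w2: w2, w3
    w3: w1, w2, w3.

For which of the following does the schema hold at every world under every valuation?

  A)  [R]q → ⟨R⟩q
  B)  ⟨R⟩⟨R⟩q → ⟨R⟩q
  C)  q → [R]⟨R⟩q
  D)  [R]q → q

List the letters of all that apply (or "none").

R is reflexive: each world relates to itself.
R is not symmetric: w0 R w3 but not w3 R w0.
R is not transitive: w0 R w3 and w3 R w1 but not w0 R w1.
R is serial: every world has an R-successor.
(A) [R]q → ⟨R⟩q is axiom D; it is valid on a frame exactly when R is serial. R is serial, so valid.
(B) ⟨R⟩⟨R⟩q → ⟨R⟩q is the dual of axiom 4, which corresponds to transitivity. R is not transitive — not valid.
(C) q → [R]⟨R⟩q (axiom B) characterises the symmetric frames. R is not symmetric — not valid.
(D) axiom T: valid iff R is reflexive. R is reflexive — valid.

A, D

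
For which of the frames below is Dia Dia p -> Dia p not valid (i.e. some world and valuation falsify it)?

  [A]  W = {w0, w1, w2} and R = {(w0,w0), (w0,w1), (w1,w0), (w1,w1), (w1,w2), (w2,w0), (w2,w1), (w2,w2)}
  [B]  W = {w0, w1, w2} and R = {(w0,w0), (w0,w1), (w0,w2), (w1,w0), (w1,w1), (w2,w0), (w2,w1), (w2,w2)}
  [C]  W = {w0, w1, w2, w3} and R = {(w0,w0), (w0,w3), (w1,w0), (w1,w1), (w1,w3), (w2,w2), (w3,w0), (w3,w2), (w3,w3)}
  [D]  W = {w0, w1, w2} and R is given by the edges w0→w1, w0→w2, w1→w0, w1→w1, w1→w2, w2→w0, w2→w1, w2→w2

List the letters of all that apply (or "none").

A, B, C, D

The schema Dia Dia p -> Dia p is the dual of axiom 4; it is valid on a frame iff R is transitive.
(A) R is not transitive (w0 R w1 and w1 R w2 but not w0 R w2), so the schema fails here.
(B) R is not transitive (w1 R w0 and w0 R w2 but not w1 R w2), so the schema fails here.
(C) R is not transitive (w0 R w3 and w3 R w2 but not w0 R w2), so the schema fails here.
(D) R is not transitive (w0 R w1 and w1 R w0 but not w0 R w0), so the schema fails here.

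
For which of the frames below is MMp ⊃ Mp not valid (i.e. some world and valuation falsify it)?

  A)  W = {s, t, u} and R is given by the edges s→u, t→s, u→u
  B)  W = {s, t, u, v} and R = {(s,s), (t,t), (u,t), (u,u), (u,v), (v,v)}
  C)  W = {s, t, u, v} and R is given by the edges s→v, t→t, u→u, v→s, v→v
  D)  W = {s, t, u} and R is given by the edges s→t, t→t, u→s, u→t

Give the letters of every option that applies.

A, C

The schema MMp ⊃ Mp is the dual of axiom 4; it is valid on a frame iff R is transitive.
(A) R is not transitive (t R s and s R u but not t R u), so the schema fails here.
(B) R is transitive (R is closed under composition), so the schema is valid here.
(C) R is not transitive (s R v and v R s but not s R s), so the schema fails here.
(D) R is transitive (R is closed under composition), so the schema is valid here.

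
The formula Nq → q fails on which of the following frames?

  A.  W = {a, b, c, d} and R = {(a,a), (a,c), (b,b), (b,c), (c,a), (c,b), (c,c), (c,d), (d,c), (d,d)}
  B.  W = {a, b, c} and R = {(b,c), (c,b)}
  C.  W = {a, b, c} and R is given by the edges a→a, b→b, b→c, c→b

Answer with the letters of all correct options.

The schema Nq → q is axiom T; it is valid on a frame iff R is reflexive.
(A) R is reflexive (each world relates to itself), so the schema is valid here.
(B) R is not reflexive (not a R a), so the schema fails here.
(C) R is not reflexive (not c R c), so the schema fails here.

B, C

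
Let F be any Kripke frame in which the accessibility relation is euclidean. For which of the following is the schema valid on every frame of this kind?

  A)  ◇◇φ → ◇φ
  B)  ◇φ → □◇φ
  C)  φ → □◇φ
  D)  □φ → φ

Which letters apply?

B

(A) ◇◇φ → ◇φ (the dual of axiom 4) characterises the transitive frames. Such an R need not be transitive — not valid.
(B) ◇φ → □◇φ is axiom 5; it is valid on a frame exactly when R is euclidean. Every such R is euclidean, so valid.
(C) φ → □◇φ is axiom B; it is valid on a frame exactly when R is symmetric. Such an R need not be symmetric, so not valid.
(D) □φ → φ is axiom T; it is valid on a frame exactly when R is reflexive. Such an R need not be reflexive, so not valid.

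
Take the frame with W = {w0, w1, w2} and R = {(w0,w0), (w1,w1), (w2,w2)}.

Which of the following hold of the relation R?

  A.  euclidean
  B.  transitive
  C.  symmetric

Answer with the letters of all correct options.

A, B, C

(A) euclidean: any two R-successors of the same world are R-related.
(B) transitive: R is closed under composition.
(C) symmetric: every R-edge is matched by its reverse.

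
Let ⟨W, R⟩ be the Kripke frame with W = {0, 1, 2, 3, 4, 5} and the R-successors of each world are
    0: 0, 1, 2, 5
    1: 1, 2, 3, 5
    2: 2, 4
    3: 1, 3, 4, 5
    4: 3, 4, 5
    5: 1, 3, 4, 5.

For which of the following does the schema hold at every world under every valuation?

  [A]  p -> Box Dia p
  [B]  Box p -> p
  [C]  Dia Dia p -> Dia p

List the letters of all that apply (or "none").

R is reflexive: each world relates to itself.
R is not symmetric: 0 R 1 but not 1 R 0.
R is not transitive: 0 R 1 and 1 R 3 but not 0 R 3.
(A) p -> Box Dia p (axiom B) characterises the symmetric frames. R is not symmetric — not valid.
(B) Box p -> p is axiom T; it is valid on a frame exactly when R is reflexive. R is reflexive, so valid.
(C) Dia Dia p -> Dia p is the dual of axiom 4, which corresponds to transitivity. R is not transitive — not valid.

B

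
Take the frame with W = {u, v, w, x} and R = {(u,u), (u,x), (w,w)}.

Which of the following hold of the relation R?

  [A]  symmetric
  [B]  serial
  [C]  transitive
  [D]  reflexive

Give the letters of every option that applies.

(A) not symmetric: u R x but not x R u.
(B) not serial: v has no R-successor.
(C) transitive: R is closed under composition.
(D) not reflexive: not v R v.

C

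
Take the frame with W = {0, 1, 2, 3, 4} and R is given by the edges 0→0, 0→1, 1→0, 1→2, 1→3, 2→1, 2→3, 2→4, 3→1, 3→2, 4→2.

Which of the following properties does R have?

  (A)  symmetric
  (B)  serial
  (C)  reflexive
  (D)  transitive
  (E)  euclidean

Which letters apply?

(A) symmetric: every R-edge is matched by its reverse.
(B) serial: every world has an R-successor.
(C) not reflexive: not 1 R 1.
(D) not transitive: 0 R 1 and 1 R 2 but not 0 R 2.
(E) not euclidean: 1 R 0 and 1 R 2 but not 0 R 2.

A, B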